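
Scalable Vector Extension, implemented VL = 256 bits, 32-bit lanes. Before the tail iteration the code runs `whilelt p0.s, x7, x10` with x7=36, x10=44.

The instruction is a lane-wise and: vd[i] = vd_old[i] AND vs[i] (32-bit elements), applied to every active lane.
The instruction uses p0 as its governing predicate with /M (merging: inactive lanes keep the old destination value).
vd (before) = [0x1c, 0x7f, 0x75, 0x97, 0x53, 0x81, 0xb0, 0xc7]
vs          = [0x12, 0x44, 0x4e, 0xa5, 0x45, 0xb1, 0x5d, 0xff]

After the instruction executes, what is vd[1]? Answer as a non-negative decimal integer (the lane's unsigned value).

vd[1] = 68

register lanes = 256/32 = 8
p0[j] = (36+j < 44); true for j=0..7 → 8 lanes set
vd[0] and(0x1c,0x12) -> 0x10
vd[1] and(0x7f,0x44) -> 0x44
vd[2] and(0x75,0x4e) -> 0x44
vd[3] and(0x97,0xa5) -> 0x85
vd[4] and(0x53,0x45) -> 0x41
vd[5] and(0x81,0xb1) -> 0x81
vd[6] and(0xb0,0x5d) -> 0x10
vd[7] and(0xc7,0xff) -> 0xc7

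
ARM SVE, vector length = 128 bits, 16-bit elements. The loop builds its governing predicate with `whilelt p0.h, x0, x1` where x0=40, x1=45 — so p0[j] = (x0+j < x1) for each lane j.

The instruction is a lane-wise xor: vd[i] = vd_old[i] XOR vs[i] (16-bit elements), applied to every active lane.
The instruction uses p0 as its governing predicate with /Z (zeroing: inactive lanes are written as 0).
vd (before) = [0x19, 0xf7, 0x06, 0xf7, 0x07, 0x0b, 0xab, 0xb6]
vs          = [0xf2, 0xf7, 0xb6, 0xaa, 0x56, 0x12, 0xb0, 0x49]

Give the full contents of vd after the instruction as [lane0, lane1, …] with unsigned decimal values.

vd = [235, 0, 176, 93, 81, 0, 0, 0]

register lanes = 128/16 = 8
active while 40+j < 45, i.e. j ∈ [0,5) capped at 8 ⇒ 5
[0] xor(0x19,0xf2) = 0xeb
[1] xor(0xf7,0xf7) = 0x00
[2] xor(0x06,0xb6) = 0xb0
[3] xor(0xf7,0xaa) = 0x5d
[4] xor(0x07,0x56) = 0x51
[5] tail/zero = 0x00
[6] tail/zero = 0x00
[7] tail/zero = 0x00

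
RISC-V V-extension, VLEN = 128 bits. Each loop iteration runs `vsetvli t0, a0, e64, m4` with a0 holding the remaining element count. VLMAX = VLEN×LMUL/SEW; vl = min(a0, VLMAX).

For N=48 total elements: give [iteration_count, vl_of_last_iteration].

[iterations, last_vl] = [6, 8]

VLMAX = VLEN×LMUL/SEW = 128×4/64 = 8
iterations = ceil(48/8) = 6; final-pass vl = 8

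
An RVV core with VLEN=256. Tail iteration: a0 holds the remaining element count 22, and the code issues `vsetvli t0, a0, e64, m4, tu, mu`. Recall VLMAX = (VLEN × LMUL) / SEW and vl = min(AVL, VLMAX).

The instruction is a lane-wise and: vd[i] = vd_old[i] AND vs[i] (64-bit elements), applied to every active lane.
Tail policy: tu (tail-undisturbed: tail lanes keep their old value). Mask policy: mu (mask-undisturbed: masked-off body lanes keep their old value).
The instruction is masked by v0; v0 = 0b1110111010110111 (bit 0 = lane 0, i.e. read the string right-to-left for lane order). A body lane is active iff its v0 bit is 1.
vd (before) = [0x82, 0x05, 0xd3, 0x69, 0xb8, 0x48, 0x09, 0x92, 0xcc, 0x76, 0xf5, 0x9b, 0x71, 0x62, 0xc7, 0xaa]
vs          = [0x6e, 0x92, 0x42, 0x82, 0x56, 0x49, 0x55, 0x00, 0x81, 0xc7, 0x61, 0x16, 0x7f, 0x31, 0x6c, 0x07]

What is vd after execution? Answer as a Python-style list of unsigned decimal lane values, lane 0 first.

lanes per group: 256·4/64 = 16
vl ← min(22, 16) = 16
vd[0] and(0x82,0x6e) -> 0x02
vd[1] and(0x05,0x92) -> 0x00
vd[2] and(0xd3,0x42) -> 0x42
vd[3] mask-off/keep -> 0x69
vd[4] and(0xb8,0x56) -> 0x10
vd[5] and(0x48,0x49) -> 0x48
vd[6] mask-off/keep -> 0x09
vd[7] and(0x92,0x00) -> 0x00
vd[8] mask-off/keep -> 0xcc
vd[9] and(0x76,0xc7) -> 0x46
vd[10] and(0xf5,0x61) -> 0x61
vd[11] and(0x9b,0x16) -> 0x12
vd[12] mask-off/keep -> 0x71
vd[13] and(0x62,0x31) -> 0x20
vd[14] and(0xc7,0x6c) -> 0x44
vd[15] and(0xaa,0x07) -> 0x02

vd = [2, 0, 66, 105, 16, 72, 9, 0, 204, 70, 97, 18, 113, 32, 68, 2]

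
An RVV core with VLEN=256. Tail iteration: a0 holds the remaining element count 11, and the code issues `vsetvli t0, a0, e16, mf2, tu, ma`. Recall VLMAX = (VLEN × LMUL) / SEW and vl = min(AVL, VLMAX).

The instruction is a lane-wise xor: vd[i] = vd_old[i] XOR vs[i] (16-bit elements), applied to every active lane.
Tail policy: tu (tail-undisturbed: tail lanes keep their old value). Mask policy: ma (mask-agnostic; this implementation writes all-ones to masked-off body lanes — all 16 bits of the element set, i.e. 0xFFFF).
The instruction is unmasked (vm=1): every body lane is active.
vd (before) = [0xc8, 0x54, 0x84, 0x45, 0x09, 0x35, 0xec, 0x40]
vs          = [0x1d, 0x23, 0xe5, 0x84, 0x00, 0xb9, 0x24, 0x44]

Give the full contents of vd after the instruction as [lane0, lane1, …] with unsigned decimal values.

lanes per group: 256·1/2/16 = 8
AVL=11 > VLMAX=8, so vl = 8
[0] xor(0xc8,0x1d) = 0xd5
[1] xor(0x54,0x23) = 0x77
[2] xor(0x84,0xe5) = 0x61
[3] xor(0x45,0x84) = 0xc1
[4] xor(0x09,0x00) = 0x09
[5] xor(0x35,0xb9) = 0x8c
[6] xor(0xec,0x24) = 0xc8
[7] xor(0x40,0x44) = 0x04

vd = [213, 119, 97, 193, 9, 140, 200, 4]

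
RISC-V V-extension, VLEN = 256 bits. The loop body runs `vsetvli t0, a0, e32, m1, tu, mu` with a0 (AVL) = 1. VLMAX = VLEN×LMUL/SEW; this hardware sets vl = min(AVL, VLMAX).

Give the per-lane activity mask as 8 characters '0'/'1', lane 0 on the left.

VLMAX = VLEN×LMUL/SEW = 256×1/32 = 8
vl = min(AVL, VLMAX) = min(1, 8) = 1
bits (lane 0 leftmost): 10000000

predicate = 10000000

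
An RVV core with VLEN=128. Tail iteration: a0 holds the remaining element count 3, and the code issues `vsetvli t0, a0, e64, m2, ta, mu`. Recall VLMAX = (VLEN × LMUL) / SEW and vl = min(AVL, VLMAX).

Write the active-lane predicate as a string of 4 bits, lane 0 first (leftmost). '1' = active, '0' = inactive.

VLMAX = (128 × 2) / 64 = 4 lanes
vl = min(AVL, VLMAX) = min(3, 4) = 3
bits (lane 0 leftmost): 1110

predicate = 1110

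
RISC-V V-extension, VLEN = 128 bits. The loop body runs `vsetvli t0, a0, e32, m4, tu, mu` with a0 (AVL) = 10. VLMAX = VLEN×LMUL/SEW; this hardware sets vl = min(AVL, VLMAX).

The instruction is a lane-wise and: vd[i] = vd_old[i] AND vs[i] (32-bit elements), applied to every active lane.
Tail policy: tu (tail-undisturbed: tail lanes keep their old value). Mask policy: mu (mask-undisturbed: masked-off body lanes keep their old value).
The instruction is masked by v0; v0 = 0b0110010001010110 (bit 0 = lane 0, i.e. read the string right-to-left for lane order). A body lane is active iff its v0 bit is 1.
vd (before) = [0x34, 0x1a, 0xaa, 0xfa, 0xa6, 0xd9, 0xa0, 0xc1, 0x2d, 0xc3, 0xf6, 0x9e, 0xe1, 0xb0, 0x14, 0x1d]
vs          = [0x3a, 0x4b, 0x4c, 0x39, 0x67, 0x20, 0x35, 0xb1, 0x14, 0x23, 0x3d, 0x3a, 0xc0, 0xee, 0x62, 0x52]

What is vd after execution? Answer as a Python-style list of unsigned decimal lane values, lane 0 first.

lanes per group: 128·4/32 = 16
vl ← min(10, 16) = 10
[0] mask-off/keep = 0x34
[1] and(0x1a,0x4b) = 0x0a
[2] and(0xaa,0x4c) = 0x08
[3] mask-off/keep = 0xfa
[4] and(0xa6,0x67) = 0x26
[5] mask-off/keep = 0xd9
[6] and(0xa0,0x35) = 0x20
[7] mask-off/keep = 0xc1
[8] mask-off/keep = 0x2d
[9] mask-off/keep = 0xc3
[10] tail/keep = 0xf6
[11] tail/keep = 0x9e
[12] tail/keep = 0xe1
[13] tail/keep = 0xb0
[14] tail/keep = 0x14
[15] tail/keep = 0x1d

vd = [52, 10, 8, 250, 38, 217, 32, 193, 45, 195, 246, 158, 225, 176, 20, 29]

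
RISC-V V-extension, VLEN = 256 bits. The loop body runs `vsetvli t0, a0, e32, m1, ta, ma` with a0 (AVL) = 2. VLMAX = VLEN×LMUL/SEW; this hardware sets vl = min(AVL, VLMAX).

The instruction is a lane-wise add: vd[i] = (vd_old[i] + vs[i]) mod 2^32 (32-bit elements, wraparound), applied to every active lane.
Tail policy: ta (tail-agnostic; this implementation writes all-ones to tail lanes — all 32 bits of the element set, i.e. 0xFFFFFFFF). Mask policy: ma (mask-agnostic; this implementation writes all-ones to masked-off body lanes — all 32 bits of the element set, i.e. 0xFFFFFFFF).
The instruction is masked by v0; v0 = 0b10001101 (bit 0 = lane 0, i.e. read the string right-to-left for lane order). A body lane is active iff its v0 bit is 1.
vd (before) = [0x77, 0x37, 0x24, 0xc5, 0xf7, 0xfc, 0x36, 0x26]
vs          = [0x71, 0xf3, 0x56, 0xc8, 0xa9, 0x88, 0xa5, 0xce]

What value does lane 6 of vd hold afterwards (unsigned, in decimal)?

lanes per group: 256·1/32 = 8
vl ← min(2, 8) = 2
[0] add(0x77,0x71) = 0xe8
[1] mask-off/ones = 0xffffffff
[2] tail/ones = 0xffffffff
[3] tail/ones = 0xffffffff
[4] tail/ones = 0xffffffff
[5] tail/ones = 0xffffffff
[6] tail/ones = 0xffffffff
[7] tail/ones = 0xffffffff

vd[6] = 4294967295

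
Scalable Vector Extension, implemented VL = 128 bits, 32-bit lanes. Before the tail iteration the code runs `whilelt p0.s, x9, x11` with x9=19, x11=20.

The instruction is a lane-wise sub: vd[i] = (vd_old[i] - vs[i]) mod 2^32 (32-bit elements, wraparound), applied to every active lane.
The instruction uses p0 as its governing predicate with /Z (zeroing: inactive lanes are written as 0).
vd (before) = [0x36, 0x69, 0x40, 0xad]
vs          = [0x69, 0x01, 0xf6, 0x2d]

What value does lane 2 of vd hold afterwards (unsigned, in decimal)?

register lanes = 128/32 = 4
p0[j] = (19+j < 20); true for j=0..0 → 1 lanes set
lane  0: sub(0x36,0x69) ⇒ 0xffffffcd
lane  1: tail/zero ⇒ 0x00
lane  2: tail/zero ⇒ 0x00
lane  3: tail/zero ⇒ 0x00

vd[2] = 0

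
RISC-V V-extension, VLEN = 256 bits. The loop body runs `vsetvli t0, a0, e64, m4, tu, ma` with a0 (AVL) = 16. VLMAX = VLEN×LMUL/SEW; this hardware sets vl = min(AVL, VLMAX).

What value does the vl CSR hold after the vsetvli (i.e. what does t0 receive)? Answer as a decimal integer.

VLMAX = VLEN×LMUL/SEW = 256×4/64 = 16
AVL=16 ≤ VLMAX=16, so vl = 16

vl = 16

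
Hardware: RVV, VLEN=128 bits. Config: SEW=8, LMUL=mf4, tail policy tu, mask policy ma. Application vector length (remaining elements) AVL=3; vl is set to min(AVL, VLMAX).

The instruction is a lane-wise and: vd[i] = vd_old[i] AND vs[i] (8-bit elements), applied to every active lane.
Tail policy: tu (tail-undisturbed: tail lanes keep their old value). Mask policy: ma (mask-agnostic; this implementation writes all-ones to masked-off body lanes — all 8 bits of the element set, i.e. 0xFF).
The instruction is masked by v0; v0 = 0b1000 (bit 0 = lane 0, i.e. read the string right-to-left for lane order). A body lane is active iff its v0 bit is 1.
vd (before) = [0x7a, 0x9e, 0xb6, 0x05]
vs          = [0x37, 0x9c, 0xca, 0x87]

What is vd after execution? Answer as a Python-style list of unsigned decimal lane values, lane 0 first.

lanes per group: 128·1/4/8 = 4
vl ← min(3, 4) = 3
  i=0: mask-off/ones → 255
  i=1: mask-off/ones → 255
  i=2: mask-off/ones → 255
  i=3: tail/keep → 5

vd = [255, 255, 255, 5]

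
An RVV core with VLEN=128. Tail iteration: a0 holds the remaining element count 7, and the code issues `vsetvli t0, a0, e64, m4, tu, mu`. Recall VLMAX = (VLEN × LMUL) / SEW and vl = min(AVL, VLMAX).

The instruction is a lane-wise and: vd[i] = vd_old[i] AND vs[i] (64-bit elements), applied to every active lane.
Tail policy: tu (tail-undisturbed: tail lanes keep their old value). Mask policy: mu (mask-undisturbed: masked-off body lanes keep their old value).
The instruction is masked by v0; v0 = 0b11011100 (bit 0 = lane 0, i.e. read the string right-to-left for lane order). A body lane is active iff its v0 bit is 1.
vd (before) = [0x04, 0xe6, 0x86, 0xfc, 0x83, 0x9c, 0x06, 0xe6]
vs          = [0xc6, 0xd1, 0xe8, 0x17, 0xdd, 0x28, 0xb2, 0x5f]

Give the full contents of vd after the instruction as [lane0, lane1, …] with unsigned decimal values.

vd = [4, 230, 128, 20, 129, 156, 2, 230]

VLMAX = (128 × 4) / 64 = 8 lanes
AVL=7 ≤ VLMAX=8, so vl = 7
[0] mask-off/keep = 0x04
[1] mask-off/keep = 0xe6
[2] and(0x86,0xe8) = 0x80
[3] and(0xfc,0x17) = 0x14
[4] and(0x83,0xdd) = 0x81
[5] mask-off/keep = 0x9c
[6] and(0x06,0xb2) = 0x02
[7] tail/keep = 0xe6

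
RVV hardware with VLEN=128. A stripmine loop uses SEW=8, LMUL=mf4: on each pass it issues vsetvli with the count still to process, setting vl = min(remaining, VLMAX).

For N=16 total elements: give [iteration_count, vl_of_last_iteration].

[iterations, last_vl] = [4, 4]

lanes per group: 128·1/4/8 = 4
16 elements at 4/iter → 4 passes, remainder 4 on the last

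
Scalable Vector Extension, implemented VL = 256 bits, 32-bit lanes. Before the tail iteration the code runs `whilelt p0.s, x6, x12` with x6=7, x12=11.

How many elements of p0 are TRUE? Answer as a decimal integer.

256-bit reg / 32-bit elem → 8 lanes
whilelt: lane j active iff 7+j < 11 → j < 4 → 4 active

vl = 4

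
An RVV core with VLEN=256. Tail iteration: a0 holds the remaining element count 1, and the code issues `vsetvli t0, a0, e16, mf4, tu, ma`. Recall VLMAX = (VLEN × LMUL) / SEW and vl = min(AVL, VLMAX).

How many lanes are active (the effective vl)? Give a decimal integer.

vl = 1

VLMAX = (256 × 1/4) / 16 = 4 lanes
vl = min(AVL, VLMAX) = min(1, 4) = 1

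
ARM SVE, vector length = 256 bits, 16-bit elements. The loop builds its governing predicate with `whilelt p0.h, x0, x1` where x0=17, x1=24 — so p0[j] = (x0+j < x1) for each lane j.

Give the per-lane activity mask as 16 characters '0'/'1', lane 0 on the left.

predicate = 1111111000000000

lane count: 256 div 16 = 16
p0[j] = (17+j < 24); true for j=0..6 → 7 lanes set
bits (lane 0 leftmost): 1111111000000000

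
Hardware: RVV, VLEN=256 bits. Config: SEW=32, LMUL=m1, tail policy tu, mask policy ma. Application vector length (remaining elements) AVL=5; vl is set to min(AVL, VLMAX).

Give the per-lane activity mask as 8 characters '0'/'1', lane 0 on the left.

predicate = 11111000

VLMAX = VLEN×LMUL/SEW = 256×1/32 = 8
AVL=5 ≤ VLMAX=8, so vl = 5
bits (lane 0 leftmost): 11111000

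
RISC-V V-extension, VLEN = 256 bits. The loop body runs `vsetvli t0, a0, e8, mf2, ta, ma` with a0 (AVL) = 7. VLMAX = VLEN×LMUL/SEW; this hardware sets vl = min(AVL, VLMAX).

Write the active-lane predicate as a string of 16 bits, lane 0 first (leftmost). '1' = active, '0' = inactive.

VLMAX = VLEN×LMUL/SEW = 256×1/2/8 = 16
vl = min(AVL, VLMAX) = min(7, 16) = 7
bits (lane 0 leftmost): 1111111000000000

predicate = 1111111000000000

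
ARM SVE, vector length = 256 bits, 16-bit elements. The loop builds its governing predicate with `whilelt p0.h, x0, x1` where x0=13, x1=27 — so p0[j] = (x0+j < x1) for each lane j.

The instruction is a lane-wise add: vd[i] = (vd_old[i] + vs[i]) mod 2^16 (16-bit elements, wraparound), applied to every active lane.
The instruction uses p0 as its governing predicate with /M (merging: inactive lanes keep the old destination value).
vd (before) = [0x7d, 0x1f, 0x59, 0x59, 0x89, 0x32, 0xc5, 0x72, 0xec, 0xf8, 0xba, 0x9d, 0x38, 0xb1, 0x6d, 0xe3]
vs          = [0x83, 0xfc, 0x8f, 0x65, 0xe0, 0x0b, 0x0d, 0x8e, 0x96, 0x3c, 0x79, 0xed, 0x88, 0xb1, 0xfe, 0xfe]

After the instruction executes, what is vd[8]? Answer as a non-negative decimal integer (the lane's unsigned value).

vd[8] = 386

256-bit reg / 16-bit elem → 16 lanes
p0[j] = (13+j < 27); true for j=0..13 → 14 lanes set
  i=0: add(0x7d,0x83) → 256
  i=1: add(0x1f,0xfc) → 283
  i=2: add(0x59,0x8f) → 232
  i=3: add(0x59,0x65) → 190
  i=4: add(0x89,0xe0) → 361
  i=5: add(0x32,0x0b) → 61
  i=6: add(0xc5,0x0d) → 210
  i=7: add(0x72,0x8e) → 256
  i=8: add(0xec,0x96) → 386
  i=9: add(0xf8,0x3c) → 308
  i=10: add(0xba,0x79) → 307
  i=11: add(0x9d,0xed) → 394
  i=12: add(0x38,0x88) → 192
  i=13: add(0xb1,0xb1) → 354
  i=14: tail/keep → 109
  i=15: tail/keep → 227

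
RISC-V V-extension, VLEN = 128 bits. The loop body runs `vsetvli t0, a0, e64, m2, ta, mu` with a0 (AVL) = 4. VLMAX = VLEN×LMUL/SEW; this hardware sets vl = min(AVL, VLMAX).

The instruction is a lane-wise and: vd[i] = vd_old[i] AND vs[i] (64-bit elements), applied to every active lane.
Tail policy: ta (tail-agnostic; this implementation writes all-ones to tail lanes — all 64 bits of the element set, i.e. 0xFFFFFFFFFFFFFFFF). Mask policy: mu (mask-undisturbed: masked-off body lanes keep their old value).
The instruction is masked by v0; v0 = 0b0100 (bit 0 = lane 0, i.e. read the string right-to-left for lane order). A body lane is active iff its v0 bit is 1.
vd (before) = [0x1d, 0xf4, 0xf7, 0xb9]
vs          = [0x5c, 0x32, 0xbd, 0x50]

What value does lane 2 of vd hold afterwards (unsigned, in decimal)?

VLMAX = VLEN×LMUL/SEW = 128×2/64 = 4
AVL=4 ≤ VLMAX=4, so vl = 4
lane  0: mask-off/keep ⇒ 0x1d
lane  1: mask-off/keep ⇒ 0xf4
lane  2: and(0xf7,0xbd) ⇒ 0xb5
lane  3: mask-off/keep ⇒ 0xb9

vd[2] = 181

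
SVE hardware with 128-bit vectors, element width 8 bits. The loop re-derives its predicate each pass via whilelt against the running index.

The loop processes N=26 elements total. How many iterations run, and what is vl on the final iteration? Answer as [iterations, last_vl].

128-bit reg / 8-bit elem → 16 lanes
iterations = ceil(26/16) = 2; final-pass vl = 10

[iterations, last_vl] = [2, 10]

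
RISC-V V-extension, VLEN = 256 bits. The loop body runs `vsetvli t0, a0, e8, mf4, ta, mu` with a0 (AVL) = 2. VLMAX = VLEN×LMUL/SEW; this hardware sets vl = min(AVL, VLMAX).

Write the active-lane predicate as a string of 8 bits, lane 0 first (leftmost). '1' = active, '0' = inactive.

predicate = 11000000

lanes per group: 256·1/4/8 = 8
AVL=2 ≤ VLMAX=8, so vl = 2
bits (lane 0 leftmost): 11000000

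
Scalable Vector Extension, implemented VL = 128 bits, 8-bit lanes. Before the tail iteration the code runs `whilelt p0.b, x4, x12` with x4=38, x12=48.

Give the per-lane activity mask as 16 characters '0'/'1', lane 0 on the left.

register lanes = 128/8 = 16
whilelt: lane j active iff 38+j < 48 → j < 10 → 10 active
bits (lane 0 leftmost): 1111111111000000

predicate = 1111111111000000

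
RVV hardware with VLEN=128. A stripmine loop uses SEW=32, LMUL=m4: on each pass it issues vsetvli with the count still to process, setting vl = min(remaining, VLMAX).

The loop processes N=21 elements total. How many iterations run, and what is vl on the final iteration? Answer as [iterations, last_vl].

[iterations, last_vl] = [2, 5]

VLMAX = VLEN×LMUL/SEW = 128×4/32 = 16
iterations = ceil(21/16) = 2; final-pass vl = 5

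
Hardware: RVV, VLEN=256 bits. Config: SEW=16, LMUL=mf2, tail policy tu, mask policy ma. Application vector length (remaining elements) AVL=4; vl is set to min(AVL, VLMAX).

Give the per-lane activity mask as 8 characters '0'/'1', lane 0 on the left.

lanes per group: 256·1/2/16 = 8
AVL=4 ≤ VLMAX=8, so vl = 4
bits (lane 0 leftmost): 11110000

predicate = 11110000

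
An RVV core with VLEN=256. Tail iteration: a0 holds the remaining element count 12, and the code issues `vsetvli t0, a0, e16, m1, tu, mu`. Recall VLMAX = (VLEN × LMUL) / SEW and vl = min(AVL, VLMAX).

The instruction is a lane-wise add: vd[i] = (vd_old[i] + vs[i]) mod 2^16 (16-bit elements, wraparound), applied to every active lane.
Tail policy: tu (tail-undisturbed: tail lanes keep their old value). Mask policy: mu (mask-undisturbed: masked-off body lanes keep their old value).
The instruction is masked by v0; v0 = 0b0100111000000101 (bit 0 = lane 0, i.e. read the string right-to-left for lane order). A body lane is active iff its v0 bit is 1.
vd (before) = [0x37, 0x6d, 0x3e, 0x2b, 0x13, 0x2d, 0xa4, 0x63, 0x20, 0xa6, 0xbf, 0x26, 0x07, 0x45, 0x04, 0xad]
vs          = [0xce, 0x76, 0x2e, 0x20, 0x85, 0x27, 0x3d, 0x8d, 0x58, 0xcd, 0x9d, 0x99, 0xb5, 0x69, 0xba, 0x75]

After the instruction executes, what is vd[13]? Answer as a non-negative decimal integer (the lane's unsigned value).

vd[13] = 69

lanes per group: 256·1/16 = 16
vl = min(AVL, VLMAX) = min(12, 16) = 12
[0] add(0x37,0xce) = 0x105
[1] mask-off/keep = 0x6d
[2] add(0x3e,0x2e) = 0x6c
[3] mask-off/keep = 0x2b
[4] mask-off/keep = 0x13
[5] mask-off/keep = 0x2d
[6] mask-off/keep = 0xa4
[7] mask-off/keep = 0x63
[8] mask-off/keep = 0x20
[9] add(0xa6,0xcd) = 0x173
[10] add(0xbf,0x9d) = 0x15c
[11] add(0x26,0x99) = 0xbf
[12] tail/keep = 0x07
[13] tail/keep = 0x45
[14] tail/keep = 0x04
[15] tail/keep = 0xad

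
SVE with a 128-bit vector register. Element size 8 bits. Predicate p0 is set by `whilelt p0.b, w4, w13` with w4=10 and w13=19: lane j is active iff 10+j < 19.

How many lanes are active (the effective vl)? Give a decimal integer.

register lanes = 128/8 = 16
p0[j] = (10+j < 19); true for j=0..8 → 9 lanes set

vl = 9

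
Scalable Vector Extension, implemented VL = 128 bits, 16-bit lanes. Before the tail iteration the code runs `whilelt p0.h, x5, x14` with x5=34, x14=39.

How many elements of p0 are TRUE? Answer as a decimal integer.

vl = 5

128-bit reg / 16-bit elem → 8 lanes
p0[j] = (34+j < 39); true for j=0..4 → 5 lanes set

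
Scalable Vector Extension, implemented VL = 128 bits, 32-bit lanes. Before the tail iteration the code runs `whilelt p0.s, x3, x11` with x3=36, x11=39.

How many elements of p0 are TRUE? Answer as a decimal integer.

128-bit reg / 32-bit elem → 4 lanes
active while 36+j < 39, i.e. j ∈ [0,3) capped at 4 ⇒ 3

vl = 3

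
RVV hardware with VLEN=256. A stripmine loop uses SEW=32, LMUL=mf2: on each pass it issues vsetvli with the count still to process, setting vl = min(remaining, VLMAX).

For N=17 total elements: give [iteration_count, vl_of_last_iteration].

[iterations, last_vl] = [5, 1]

VLMAX = VLEN×LMUL/SEW = 256×1/2/32 = 4
17 elements at 4/iter → 5 passes, remainder 1 on the last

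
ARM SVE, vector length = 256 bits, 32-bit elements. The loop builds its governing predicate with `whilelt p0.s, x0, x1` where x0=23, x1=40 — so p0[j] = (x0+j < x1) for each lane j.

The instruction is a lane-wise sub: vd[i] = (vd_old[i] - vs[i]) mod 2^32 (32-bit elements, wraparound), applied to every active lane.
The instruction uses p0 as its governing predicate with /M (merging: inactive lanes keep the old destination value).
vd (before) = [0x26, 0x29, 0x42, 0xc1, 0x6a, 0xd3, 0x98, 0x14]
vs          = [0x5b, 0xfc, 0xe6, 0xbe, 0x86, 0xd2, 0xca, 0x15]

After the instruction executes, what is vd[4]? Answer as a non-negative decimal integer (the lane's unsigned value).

vd[4] = 4294967268

256-bit reg / 32-bit elem → 8 lanes
p0[j] = (23+j < 40); true for j=0..7 → 8 lanes set
vd[0] sub(0x26,0x5b) -> 0xffffffcb
vd[1] sub(0x29,0xfc) -> 0xffffff2d
vd[2] sub(0x42,0xe6) -> 0xffffff5c
vd[3] sub(0xc1,0xbe) -> 0x03
vd[4] sub(0x6a,0x86) -> 0xffffffe4
vd[5] sub(0xd3,0xd2) -> 0x01
vd[6] sub(0x98,0xca) -> 0xffffffce
vd[7] sub(0x14,0x15) -> 0xffffffff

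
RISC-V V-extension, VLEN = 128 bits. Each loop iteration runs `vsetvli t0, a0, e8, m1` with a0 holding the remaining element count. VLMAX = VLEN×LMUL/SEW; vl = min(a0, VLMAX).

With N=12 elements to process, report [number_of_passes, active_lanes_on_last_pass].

VLMAX = VLEN×LMUL/SEW = 128×1/8 = 16
N=12: ⌈12/16⌉ = 1 iters; last vl = 12 − 0×16 = 12

[iterations, last_vl] = [1, 12]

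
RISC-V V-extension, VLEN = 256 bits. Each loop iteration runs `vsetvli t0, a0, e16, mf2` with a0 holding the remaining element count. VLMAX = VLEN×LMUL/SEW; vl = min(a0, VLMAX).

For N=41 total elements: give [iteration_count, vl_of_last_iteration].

VLMAX = VLEN×LMUL/SEW = 256×1/2/16 = 8
N=41: ⌈41/8⌉ = 6 iters; last vl = 41 − 5×8 = 1

[iterations, last_vl] = [6, 1]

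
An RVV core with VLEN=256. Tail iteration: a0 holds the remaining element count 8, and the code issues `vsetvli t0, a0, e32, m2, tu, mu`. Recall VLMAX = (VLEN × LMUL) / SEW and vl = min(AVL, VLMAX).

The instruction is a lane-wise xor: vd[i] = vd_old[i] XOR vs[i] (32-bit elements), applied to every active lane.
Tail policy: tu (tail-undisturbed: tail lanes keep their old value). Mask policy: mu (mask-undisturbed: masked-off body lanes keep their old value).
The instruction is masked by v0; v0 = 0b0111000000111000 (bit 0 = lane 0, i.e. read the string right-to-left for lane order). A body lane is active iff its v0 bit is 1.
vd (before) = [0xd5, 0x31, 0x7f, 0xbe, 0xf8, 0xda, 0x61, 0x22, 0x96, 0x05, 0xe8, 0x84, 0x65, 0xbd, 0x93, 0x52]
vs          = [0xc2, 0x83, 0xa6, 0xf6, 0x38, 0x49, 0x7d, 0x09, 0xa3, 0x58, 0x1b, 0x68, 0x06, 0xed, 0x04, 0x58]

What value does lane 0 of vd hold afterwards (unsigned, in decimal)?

vd[0] = 213

VLMAX = (256 × 2) / 32 = 16 lanes
vl ← min(8, 16) = 8
vd[0] mask-off/keep -> 0xd5
vd[1] mask-off/keep -> 0x31
vd[2] mask-off/keep -> 0x7f
vd[3] xor(0xbe,0xf6) -> 0x48
vd[4] xor(0xf8,0x38) -> 0xc0
vd[5] xor(0xda,0x49) -> 0x93
vd[6] mask-off/keep -> 0x61
vd[7] mask-off/keep -> 0x22
vd[8] tail/keep -> 0x96
vd[9] tail/keep -> 0x05
vd[10] tail/keep -> 0xe8
vd[11] tail/keep -> 0x84
vd[12] tail/keep -> 0x65
vd[13] tail/keep -> 0xbd
vd[14] tail/keep -> 0x93
vd[15] tail/keep -> 0x52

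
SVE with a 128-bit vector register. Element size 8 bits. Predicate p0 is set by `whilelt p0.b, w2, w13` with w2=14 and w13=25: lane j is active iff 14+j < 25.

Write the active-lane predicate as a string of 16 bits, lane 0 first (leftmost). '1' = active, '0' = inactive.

128-bit reg / 8-bit elem → 16 lanes
p0[j] = (14+j < 25); true for j=0..10 → 11 lanes set
bits (lane 0 leftmost): 1111111111100000

predicate = 1111111111100000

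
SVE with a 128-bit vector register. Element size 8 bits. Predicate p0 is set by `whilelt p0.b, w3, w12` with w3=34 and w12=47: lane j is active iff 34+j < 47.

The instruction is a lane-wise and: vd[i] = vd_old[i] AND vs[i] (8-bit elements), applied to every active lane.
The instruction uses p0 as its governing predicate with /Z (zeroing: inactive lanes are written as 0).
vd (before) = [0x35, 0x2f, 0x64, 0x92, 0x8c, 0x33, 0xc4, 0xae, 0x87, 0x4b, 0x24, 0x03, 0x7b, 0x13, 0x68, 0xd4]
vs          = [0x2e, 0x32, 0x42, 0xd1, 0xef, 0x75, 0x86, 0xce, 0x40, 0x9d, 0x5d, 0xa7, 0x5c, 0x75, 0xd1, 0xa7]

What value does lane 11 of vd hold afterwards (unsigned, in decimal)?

vd[11] = 3

lane count: 128 div 8 = 16
active while 34+j < 47, i.e. j ∈ [0,13) capped at 16 ⇒ 13
  i=0: and(0x35,0x2e) → 36
  i=1: and(0x2f,0x32) → 34
  i=2: and(0x64,0x42) → 64
  i=3: and(0x92,0xd1) → 144
  i=4: and(0x8c,0xef) → 140
  i=5: and(0x33,0x75) → 49
  i=6: and(0xc4,0x86) → 132
  i=7: and(0xae,0xce) → 142
  i=8: and(0x87,0x40) → 0
  i=9: and(0x4b,0x9d) → 9
  i=10: and(0x24,0x5d) → 4
  i=11: and(0x03,0xa7) → 3
  i=12: and(0x7b,0x5c) → 88
  i=13: tail/zero → 0
  i=14: tail/zero → 0
  i=15: tail/zero → 0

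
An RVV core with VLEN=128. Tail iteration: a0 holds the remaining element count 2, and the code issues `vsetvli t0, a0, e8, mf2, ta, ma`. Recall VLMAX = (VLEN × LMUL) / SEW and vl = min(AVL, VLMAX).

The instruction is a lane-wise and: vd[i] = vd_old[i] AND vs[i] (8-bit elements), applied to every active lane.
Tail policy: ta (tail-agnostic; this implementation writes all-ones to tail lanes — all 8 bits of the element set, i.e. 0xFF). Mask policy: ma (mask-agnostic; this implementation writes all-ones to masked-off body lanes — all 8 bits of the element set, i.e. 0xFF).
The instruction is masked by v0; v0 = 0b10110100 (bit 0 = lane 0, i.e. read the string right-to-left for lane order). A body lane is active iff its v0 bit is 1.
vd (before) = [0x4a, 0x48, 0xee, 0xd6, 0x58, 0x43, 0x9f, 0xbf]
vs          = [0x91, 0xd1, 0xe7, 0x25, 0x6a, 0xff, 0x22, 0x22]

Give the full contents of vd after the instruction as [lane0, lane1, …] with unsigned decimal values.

vd = [255, 255, 255, 255, 255, 255, 255, 255]

lanes per group: 128·1/2/8 = 8
vl ← min(2, 8) = 2
  i=0: mask-off/ones → 255
  i=1: mask-off/ones → 255
  i=2: tail/ones → 255
  i=3: tail/ones → 255
  i=4: tail/ones → 255
  i=5: tail/ones → 255
  i=6: tail/ones → 255
  i=7: tail/ones → 255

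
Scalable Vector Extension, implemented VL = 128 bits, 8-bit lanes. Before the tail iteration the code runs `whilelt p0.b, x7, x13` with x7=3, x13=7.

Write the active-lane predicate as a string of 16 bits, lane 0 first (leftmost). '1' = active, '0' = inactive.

predicate = 1111000000000000

128-bit reg / 8-bit elem → 16 lanes
p0[j] = (3+j < 7); true for j=0..3 → 4 lanes set
bits (lane 0 leftmost): 1111000000000000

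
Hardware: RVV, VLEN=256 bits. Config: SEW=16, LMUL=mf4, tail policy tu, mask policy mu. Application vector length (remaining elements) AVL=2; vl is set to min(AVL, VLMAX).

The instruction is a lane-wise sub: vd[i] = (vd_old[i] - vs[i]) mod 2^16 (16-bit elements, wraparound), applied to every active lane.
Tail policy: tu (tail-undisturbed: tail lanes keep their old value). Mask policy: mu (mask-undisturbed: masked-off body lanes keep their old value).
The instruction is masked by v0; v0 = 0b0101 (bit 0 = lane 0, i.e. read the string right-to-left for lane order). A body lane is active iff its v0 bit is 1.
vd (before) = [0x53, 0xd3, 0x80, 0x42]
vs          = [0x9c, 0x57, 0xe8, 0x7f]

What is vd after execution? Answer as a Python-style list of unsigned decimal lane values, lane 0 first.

VLMAX = VLEN×LMUL/SEW = 256×1/4/16 = 4
vl = min(AVL, VLMAX) = min(2, 4) = 2
[0] sub(0x53,0x9c) = 0xffb7
[1] mask-off/keep = 0xd3
[2] tail/keep = 0x80
[3] tail/keep = 0x42

vd = [65463, 211, 128, 66]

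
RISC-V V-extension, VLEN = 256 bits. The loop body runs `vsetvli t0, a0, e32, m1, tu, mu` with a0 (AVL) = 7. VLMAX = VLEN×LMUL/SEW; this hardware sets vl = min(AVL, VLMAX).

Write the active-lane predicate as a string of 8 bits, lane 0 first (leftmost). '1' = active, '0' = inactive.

predicate = 11111110

lanes per group: 256·1/32 = 8
AVL=7 ≤ VLMAX=8, so vl = 7
bits (lane 0 leftmost): 11111110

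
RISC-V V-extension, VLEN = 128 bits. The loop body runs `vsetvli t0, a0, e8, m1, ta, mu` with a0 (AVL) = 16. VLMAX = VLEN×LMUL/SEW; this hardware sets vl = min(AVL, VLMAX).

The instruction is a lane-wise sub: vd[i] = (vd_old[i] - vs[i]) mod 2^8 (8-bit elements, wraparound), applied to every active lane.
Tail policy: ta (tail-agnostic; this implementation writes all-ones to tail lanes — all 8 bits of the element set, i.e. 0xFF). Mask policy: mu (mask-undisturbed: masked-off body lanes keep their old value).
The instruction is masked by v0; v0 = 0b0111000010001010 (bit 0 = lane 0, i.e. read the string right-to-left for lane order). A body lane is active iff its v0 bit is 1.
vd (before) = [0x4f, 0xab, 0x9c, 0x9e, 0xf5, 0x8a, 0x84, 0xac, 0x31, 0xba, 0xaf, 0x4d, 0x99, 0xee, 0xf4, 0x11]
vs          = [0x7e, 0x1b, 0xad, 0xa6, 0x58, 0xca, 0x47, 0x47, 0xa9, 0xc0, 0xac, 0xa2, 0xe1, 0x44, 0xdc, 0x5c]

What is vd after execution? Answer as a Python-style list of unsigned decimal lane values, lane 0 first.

lanes per group: 128·1/8 = 16
AVL=16 ≤ VLMAX=16, so vl = 16
  i=0: mask-off/keep → 79
  i=1: sub(0xab,0x1b) → 144
  i=2: mask-off/keep → 156
  i=3: sub(0x9e,0xa6) → 248
  i=4: mask-off/keep → 245
  i=5: mask-off/keep → 138
  i=6: mask-off/keep → 132
  i=7: sub(0xac,0x47) → 101
  i=8: mask-off/keep → 49
  i=9: mask-off/keep → 186
  i=10: mask-off/keep → 175
  i=11: mask-off/keep → 77
  i=12: sub(0x99,0xe1) → 184
  i=13: sub(0xee,0x44) → 170
  i=14: sub(0xf4,0xdc) → 24
  i=15: mask-off/keep → 17

vd = [79, 144, 156, 248, 245, 138, 132, 101, 49, 186, 175, 77, 184, 170, 24, 17]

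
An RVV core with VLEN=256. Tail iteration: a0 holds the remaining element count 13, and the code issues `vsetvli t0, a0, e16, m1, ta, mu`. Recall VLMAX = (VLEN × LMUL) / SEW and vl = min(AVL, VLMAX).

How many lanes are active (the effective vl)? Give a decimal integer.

VLMAX = (256 × 1) / 16 = 16 lanes
vl = min(AVL, VLMAX) = min(13, 16) = 13

vl = 13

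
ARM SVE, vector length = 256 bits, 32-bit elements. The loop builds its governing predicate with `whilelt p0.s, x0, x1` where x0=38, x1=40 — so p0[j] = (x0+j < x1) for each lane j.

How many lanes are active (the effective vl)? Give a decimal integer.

vl = 2

register lanes = 256/32 = 8
p0[j] = (38+j < 40); true for j=0..1 → 2 lanes set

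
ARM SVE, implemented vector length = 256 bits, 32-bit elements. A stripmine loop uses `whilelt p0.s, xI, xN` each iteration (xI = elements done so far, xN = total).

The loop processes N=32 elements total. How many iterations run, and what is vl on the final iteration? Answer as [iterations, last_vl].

[iterations, last_vl] = [4, 8]

lane count: 256 div 32 = 8
iterations = ceil(32/8) = 4; final-pass vl = 8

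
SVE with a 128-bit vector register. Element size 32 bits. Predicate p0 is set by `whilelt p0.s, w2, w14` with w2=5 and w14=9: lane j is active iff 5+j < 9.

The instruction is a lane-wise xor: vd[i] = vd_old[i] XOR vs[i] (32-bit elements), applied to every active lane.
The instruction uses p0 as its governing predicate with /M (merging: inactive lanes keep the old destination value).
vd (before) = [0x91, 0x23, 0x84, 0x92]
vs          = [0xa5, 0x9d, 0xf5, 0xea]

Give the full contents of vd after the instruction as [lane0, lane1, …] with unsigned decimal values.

register lanes = 128/32 = 4
whilelt: lane j active iff 5+j < 9 → j < 4 → 4 active
vd[0] xor(0x91,0xa5) -> 0x34
vd[1] xor(0x23,0x9d) -> 0xbe
vd[2] xor(0x84,0xf5) -> 0x71
vd[3] xor(0x92,0xea) -> 0x78

vd = [52, 190, 113, 120]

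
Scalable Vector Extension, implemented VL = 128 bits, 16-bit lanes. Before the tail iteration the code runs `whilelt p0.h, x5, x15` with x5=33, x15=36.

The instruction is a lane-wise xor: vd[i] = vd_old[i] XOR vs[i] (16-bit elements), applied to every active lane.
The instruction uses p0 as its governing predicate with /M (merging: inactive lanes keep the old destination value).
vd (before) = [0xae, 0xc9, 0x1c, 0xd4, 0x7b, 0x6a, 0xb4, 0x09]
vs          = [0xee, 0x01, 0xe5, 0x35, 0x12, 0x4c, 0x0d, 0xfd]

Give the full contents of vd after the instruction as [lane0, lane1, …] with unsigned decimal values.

vd = [64, 200, 249, 212, 123, 106, 180, 9]

register lanes = 128/16 = 8
active while 33+j < 36, i.e. j ∈ [0,3) capped at 8 ⇒ 3
vd[0] xor(0xae,0xee) -> 0x40
vd[1] xor(0xc9,0x01) -> 0xc8
vd[2] xor(0x1c,0xe5) -> 0xf9
vd[3] tail/keep -> 0xd4
vd[4] tail/keep -> 0x7b
vd[5] tail/keep -> 0x6a
vd[6] tail/keep -> 0xb4
vd[7] tail/keep -> 0x09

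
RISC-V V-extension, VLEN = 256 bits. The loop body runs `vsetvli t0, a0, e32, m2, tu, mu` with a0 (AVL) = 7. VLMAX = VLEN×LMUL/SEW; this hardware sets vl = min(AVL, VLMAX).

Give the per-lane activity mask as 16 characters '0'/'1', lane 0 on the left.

lanes per group: 256·2/32 = 16
AVL=7 ≤ VLMAX=16, so vl = 7
bits (lane 0 leftmost): 1111111000000000

predicate = 1111111000000000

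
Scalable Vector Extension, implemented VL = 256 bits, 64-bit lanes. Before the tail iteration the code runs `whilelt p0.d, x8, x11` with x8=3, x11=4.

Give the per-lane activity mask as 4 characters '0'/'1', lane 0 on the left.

predicate = 1000

register lanes = 256/64 = 4
active while 3+j < 4, i.e. j ∈ [0,1) capped at 4 ⇒ 1
bits (lane 0 leftmost): 1000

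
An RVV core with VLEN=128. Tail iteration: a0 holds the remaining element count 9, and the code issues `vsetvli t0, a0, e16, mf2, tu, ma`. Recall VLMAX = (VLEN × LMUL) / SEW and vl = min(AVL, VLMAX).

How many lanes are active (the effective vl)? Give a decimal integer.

VLMAX = VLEN×LMUL/SEW = 128×1/2/16 = 4
vl = min(AVL, VLMAX) = min(9, 4) = 4

vl = 4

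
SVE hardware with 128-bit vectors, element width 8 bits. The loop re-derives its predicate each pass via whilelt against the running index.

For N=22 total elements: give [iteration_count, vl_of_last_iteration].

128-bit reg / 8-bit elem → 16 lanes
N=22: ⌈22/16⌉ = 2 iters; last vl = 22 − 1×16 = 6

[iterations, last_vl] = [2, 6]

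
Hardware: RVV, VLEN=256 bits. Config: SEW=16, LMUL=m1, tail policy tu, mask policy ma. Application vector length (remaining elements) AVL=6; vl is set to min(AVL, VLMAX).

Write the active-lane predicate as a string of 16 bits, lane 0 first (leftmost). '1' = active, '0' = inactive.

VLMAX = VLEN×LMUL/SEW = 256×1/16 = 16
vl = min(AVL, VLMAX) = min(6, 16) = 6
bits (lane 0 leftmost): 1111110000000000

predicate = 1111110000000000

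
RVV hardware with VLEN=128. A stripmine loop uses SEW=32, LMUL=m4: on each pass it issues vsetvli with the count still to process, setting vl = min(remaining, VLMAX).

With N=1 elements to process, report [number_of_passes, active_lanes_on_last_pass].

VLMAX = VLEN×LMUL/SEW = 128×4/32 = 16
iterations = ceil(1/16) = 1; final-pass vl = 1

[iterations, last_vl] = [1, 1]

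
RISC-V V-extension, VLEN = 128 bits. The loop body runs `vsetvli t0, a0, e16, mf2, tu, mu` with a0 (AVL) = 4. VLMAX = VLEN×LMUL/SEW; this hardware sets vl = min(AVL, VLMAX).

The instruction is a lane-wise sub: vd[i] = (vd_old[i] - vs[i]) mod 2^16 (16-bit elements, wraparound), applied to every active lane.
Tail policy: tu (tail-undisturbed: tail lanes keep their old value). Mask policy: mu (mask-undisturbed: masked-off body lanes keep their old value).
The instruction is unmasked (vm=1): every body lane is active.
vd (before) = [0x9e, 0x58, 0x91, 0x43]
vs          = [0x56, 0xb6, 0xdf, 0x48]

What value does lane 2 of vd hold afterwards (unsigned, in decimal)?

vd[2] = 65458

VLMAX = (128 × 1/2) / 16 = 4 lanes
vl = min(AVL, VLMAX) = min(4, 4) = 4
  i=0: sub(0x9e,0x56) → 72
  i=1: sub(0x58,0xb6) → 65442
  i=2: sub(0x91,0xdf) → 65458
  i=3: sub(0x43,0x48) → 65531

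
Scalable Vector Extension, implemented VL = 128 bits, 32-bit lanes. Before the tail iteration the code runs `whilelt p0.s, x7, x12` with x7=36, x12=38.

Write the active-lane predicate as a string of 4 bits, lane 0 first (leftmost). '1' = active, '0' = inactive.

register lanes = 128/32 = 4
whilelt: lane j active iff 36+j < 38 → j < 2 → 2 active
bits (lane 0 leftmost): 1100

predicate = 1100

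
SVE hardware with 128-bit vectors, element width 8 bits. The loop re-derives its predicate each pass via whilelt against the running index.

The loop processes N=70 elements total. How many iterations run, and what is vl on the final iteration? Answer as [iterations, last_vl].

[iterations, last_vl] = [5, 6]

register lanes = 128/8 = 16
70 elements at 16/iter → 5 passes, remainder 6 on the last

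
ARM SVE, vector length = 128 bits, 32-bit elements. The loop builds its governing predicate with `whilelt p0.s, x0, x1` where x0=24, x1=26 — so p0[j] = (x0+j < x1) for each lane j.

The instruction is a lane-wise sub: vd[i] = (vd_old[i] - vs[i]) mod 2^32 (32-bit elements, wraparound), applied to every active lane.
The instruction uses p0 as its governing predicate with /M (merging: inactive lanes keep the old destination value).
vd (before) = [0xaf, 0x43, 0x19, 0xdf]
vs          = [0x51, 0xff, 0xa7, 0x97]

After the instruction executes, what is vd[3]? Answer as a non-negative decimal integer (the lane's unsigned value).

register lanes = 128/32 = 4
p0[j] = (24+j < 26); true for j=0..1 → 2 lanes set
  i=0: sub(0xaf,0x51) → 94
  i=1: sub(0x43,0xff) → 4294967108
  i=2: tail/keep → 25
  i=3: tail/keep → 223

vd[3] = 223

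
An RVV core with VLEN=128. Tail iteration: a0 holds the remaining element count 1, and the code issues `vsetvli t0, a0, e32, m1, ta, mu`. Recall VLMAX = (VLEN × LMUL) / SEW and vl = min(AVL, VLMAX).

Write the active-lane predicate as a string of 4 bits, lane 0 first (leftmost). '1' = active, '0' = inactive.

VLMAX = (128 × 1) / 32 = 4 lanes
AVL=1 ≤ VLMAX=4, so vl = 1
bits (lane 0 leftmost): 1000

predicate = 1000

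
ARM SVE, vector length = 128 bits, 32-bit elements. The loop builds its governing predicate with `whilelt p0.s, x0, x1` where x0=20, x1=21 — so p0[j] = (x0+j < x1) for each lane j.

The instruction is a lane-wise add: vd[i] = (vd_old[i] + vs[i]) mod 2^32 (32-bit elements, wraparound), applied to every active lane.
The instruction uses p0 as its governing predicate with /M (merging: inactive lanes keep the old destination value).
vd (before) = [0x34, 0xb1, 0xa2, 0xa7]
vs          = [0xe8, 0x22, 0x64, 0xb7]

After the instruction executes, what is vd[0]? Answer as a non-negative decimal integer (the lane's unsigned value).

128-bit reg / 32-bit elem → 4 lanes
p0[j] = (20+j < 21); true for j=0..0 → 1 lanes set
vd[0] add(0x34,0xe8) -> 0x11c
vd[1] tail/keep -> 0xb1
vd[2] tail/keep -> 0xa2
vd[3] tail/keep -> 0xa7

vd[0] = 284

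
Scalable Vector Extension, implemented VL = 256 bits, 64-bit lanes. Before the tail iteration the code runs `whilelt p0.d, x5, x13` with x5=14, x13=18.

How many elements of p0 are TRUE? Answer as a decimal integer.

vl = 4

lane count: 256 div 64 = 4
whilelt: lane j active iff 14+j < 18 → j < 4 → 4 active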